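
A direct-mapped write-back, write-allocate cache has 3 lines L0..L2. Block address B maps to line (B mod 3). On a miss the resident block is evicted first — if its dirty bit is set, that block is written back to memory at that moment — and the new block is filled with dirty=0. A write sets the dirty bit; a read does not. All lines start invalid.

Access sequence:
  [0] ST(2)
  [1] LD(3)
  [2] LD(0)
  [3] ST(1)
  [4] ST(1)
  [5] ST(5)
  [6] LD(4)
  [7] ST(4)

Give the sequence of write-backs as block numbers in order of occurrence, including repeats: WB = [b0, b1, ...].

WB = [2, 1]

0: W B2 -> L2 miss  d=D]
1: R B3 -> L0 miss  d=-]
2: R B0 -> L0 miss  d=-]
3: W B1 -> L1 miss  d=D]
4: W B1 -> L1 hit  d=D]
5: W B5 -> L2 miss wb->B2  d=D]
6: R B4 -> L1 miss wb->B1  d=-]
7: W B4 -> L1 hit  d=D]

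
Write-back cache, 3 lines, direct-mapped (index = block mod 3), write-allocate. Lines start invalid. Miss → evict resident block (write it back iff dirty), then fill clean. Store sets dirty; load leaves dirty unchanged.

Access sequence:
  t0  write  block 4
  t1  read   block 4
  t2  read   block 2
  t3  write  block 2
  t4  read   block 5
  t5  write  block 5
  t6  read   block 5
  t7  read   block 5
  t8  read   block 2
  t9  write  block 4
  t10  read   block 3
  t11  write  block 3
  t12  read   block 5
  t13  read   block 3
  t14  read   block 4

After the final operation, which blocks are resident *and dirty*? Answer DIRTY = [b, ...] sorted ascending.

DIRTY = [3, 4]

0: W B4 -> L1 miss  d=D]
1: R B4 -> L1 hit  d=D]
2: R B2 -> L2 miss  d=-]
3: W B2 -> L2 hit  d=D]
4: R B5 -> L2 miss wb->B2  d=-]
5: W B5 -> L2 hit  d=D]
6: R B5 -> L2 hit  d=D]
7: R B5 -> L2 hit  d=D]
8: R B2 -> L2 miss wb->B5  d=-]
9: W B4 -> L1 hit  d=D]
10: R B3 -> L0 miss  d=-]
11: W B3 -> L0 hit  d=D]
12: R B5 -> L2 miss  d=-]
13: R B3 -> L0 hit  d=D]
14: R B4 -> L1 hit  d=D]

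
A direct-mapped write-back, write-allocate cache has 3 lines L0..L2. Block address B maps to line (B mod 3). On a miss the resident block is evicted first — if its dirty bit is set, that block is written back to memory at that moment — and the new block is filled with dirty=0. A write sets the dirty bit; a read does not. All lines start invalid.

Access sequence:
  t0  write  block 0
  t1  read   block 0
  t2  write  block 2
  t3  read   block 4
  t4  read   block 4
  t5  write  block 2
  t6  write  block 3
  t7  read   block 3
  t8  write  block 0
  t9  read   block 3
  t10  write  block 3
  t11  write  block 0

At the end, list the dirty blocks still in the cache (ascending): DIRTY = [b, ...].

0: W B0 -> L0 miss  d=D]
1: R B0 -> L0 hit  d=D]
2: W B2 -> L2 miss  d=D]
3: R B4 -> L1 miss  d=-]
4: R B4 -> L1 hit  d=-]
5: W B2 -> L2 hit  d=D]
6: W B3 -> L0 miss wb->B0  d=D]
7: R B3 -> L0 hit  d=D]
8: W B0 -> L0 miss wb->B3  d=D]
9: R B3 -> L0 miss wb->B0  d=-]
10: W B3 -> L0 hit  d=D]
11: W B0 -> L0 miss wb->B3  d=D]

DIRTY = [0, 2]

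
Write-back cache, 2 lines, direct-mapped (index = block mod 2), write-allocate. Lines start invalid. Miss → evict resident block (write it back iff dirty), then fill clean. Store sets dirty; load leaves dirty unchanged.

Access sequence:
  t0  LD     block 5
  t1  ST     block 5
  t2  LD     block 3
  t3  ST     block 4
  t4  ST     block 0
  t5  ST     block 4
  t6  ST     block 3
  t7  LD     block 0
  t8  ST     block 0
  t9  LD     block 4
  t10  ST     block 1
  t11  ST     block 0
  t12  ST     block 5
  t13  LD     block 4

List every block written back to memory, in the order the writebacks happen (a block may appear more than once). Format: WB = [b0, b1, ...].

  0 | R B5 → L1 miss [-]
  1 | W B5 → L1 hit [D]
  2 | R B3 → L1 miss wb→B5 [-]
  3 | W B4 → L0 miss [D]
  4 | W B0 → L0 miss wb→B4 [D]
  5 | W B4 → L0 miss wb→B0 [D]
  6 | W B3 → L1 hit [D]
  7 | R B0 → L0 miss wb→B4 [-]
  8 | W B0 → L0 hit [D]
  9 | R B4 → L0 miss wb→B0 [-]
  10 | W B1 → L1 miss wb→B3 [D]
  11 | W B0 → L0 miss [D]
  12 | W B5 → L1 miss wb→B1 [D]
  13 | R B4 → L0 miss wb→B0 [-]

WB = [5, 4, 0, 4, 0, 3, 1, 0]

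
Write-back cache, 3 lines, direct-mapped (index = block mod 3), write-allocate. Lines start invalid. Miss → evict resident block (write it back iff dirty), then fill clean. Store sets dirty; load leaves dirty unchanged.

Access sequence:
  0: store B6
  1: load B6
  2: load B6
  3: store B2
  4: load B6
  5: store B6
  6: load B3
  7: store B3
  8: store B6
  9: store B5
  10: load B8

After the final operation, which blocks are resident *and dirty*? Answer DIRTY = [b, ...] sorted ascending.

DIRTY = [6]

  0 | W B6 → L0 miss [D]
  1 | R B6 → L0 hit [D]
  2 | R B6 → L0 hit [D]
  3 | W B2 → L2 miss [D]
  4 | R B6 → L0 hit [D]
  5 | W B6 → L0 hit [D]
  6 | R B3 → L0 miss wb→B6 [-]
  7 | W B3 → L0 hit [D]
  8 | W B6 → L0 miss wb→B3 [D]
  9 | W B5 → L2 miss wb→B2 [D]
  10 | R B8 → L2 miss wb→B5 [-]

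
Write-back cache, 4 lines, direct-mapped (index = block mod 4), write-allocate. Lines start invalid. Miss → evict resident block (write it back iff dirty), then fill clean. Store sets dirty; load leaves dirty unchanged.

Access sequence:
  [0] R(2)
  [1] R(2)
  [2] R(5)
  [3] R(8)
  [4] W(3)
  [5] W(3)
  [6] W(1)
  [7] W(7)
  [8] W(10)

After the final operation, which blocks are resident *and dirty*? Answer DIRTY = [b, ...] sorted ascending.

0: R B2 → L2 miss [-]
1: R B2 → L2 hit [-]
2: R B5 → L1 miss [-]
3: R B8 → L0 miss [-]
4: W B3 → L3 miss [D]
5: W B3 → L3 hit [D]
6: W B1 → L1 miss [D]
7: W B7 → L3 miss wb→B3 [D]
8: W B10 → L2 miss [D]

DIRTY = [1, 7, 10]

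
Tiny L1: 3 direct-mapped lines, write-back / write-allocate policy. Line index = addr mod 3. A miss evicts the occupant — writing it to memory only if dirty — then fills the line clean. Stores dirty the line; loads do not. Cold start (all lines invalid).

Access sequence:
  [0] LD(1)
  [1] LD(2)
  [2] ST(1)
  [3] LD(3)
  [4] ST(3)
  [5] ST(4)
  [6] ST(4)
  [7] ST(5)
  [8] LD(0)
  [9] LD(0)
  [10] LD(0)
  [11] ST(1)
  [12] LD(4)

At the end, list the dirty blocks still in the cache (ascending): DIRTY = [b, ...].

0: R B1 → L1 miss [-]
1: R B2 → L2 miss [-]
2: W B1 → L1 hit [D]
3: R B3 → L0 miss [-]
4: W B3 → L0 hit [D]
5: W B4 → L1 miss wb→B1 [D]
6: W B4 → L1 hit [D]
7: W B5 → L2 miss [D]
8: R B0 → L0 miss wb→B3 [-]
9: R B0 → L0 hit [-]
10: R B0 → L0 hit [-]
11: W B1 → L1 miss wb→B4 [D]
12: R B4 → L1 miss wb→B1 [-]

DIRTY = [5]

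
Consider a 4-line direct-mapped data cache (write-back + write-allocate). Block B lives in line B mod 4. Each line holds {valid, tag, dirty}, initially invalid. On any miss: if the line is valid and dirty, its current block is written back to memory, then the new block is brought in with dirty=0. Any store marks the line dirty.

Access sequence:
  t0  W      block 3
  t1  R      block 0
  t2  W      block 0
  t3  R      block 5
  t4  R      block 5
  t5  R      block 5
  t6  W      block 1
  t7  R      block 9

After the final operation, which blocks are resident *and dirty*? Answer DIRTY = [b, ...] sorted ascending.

DIRTY = [0, 3]

  0 | W B3 → L3 miss [D]
  1 | R B0 → L0 miss [-]
  2 | W B0 → L0 hit [D]
  3 | R B5 → L1 miss [-]
  4 | R B5 → L1 hit [-]
  5 | R B5 → L1 hit [-]
  6 | W B1 → L1 miss [D]
  7 | R B9 → L1 miss wb→B1 [-]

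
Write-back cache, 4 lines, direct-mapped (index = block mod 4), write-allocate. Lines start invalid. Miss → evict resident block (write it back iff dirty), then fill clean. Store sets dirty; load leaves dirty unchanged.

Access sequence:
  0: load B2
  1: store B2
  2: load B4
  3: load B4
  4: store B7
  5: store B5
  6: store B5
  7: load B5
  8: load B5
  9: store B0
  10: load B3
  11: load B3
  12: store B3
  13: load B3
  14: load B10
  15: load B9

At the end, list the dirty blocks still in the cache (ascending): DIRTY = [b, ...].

  0 | R B2 → L2 miss [-]
  1 | W B2 → L2 hit [D]
  2 | R B4 → L0 miss [-]
  3 | R B4 → L0 hit [-]
  4 | W B7 → L3 miss [D]
  5 | W B5 → L1 miss [D]
  6 | W B5 → L1 hit [D]
  7 | R B5 → L1 hit [D]
  8 | R B5 → L1 hit [D]
  9 | W B0 → L0 miss [D]
  10 | R B3 → L3 miss wb→B7 [-]
  11 | R B3 → L3 hit [-]
  12 | W B3 → L3 hit [D]
  13 | R B3 → L3 hit [D]
  14 | R B10 → L2 miss wb→B2 [-]
  15 | R B9 → L1 miss wb→B5 [-]

DIRTY = [0, 3]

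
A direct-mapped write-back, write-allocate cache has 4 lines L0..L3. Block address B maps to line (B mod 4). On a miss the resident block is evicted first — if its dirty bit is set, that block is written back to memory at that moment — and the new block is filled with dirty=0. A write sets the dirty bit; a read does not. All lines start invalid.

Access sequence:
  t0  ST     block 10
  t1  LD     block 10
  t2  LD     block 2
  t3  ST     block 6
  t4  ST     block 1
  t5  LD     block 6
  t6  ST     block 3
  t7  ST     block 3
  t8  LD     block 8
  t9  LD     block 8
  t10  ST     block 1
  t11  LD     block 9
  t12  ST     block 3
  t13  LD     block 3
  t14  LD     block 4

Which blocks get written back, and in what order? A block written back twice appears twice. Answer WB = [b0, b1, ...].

WB = [10, 1]

  0 | W B10 → L2 miss [D]
  1 | R B10 → L2 hit [D]
  2 | R B2 → L2 miss wb→B10 [-]
  3 | W B6 → L2 miss [D]
  4 | W B1 → L1 miss [D]
  5 | R B6 → L2 hit [D]
  6 | W B3 → L3 miss [D]
  7 | W B3 → L3 hit [D]
  8 | R B8 → L0 miss [-]
  9 | R B8 → L0 hit [-]
  10 | W B1 → L1 hit [D]
  11 | R B9 → L1 miss wb→B1 [-]
  12 | W B3 → L3 hit [D]
  13 | R B3 → L3 hit [D]
  14 | R B4 → L0 miss [-]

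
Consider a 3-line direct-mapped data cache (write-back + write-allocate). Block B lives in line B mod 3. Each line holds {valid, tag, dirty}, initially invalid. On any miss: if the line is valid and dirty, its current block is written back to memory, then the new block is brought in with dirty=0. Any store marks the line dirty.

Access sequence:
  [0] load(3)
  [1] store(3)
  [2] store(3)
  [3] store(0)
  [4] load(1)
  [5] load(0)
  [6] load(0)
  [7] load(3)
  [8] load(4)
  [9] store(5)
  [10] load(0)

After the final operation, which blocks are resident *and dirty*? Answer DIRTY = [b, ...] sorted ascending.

DIRTY = [5]

  0 | R B3 → L0 miss [-]
  1 | W B3 → L0 hit [D]
  2 | W B3 → L0 hit [D]
  3 | W B0 → L0 miss wb→B3 [D]
  4 | R B1 → L1 miss [-]
  5 | R B0 → L0 hit [D]
  6 | R B0 → L0 hit [D]
  7 | R B3 → L0 miss wb→B0 [-]
  8 | R B4 → L1 miss [-]
  9 | W B5 → L2 miss [D]
  10 | R B0 → L0 miss [-]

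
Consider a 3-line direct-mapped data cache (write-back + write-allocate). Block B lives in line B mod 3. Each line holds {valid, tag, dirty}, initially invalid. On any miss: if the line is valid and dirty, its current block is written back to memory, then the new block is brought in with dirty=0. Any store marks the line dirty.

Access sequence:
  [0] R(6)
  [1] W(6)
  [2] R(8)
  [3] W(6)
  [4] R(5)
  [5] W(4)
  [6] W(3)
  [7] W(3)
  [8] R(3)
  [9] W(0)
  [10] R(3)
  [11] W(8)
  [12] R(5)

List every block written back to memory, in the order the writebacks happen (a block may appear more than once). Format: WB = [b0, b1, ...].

WB = [6, 3, 0, 8]

0: R B6 → L0 miss [-]
1: W B6 → L0 hit [D]
2: R B8 → L2 miss [-]
3: W B6 → L0 hit [D]
4: R B5 → L2 miss [-]
5: W B4 → L1 miss [D]
6: W B3 → L0 miss wb→B6 [D]
7: W B3 → L0 hit [D]
8: R B3 → L0 hit [D]
9: W B0 → L0 miss wb→B3 [D]
10: R B3 → L0 miss wb→B0 [-]
11: W B8 → L2 miss [D]
12: R B5 → L2 miss wb→B8 [-]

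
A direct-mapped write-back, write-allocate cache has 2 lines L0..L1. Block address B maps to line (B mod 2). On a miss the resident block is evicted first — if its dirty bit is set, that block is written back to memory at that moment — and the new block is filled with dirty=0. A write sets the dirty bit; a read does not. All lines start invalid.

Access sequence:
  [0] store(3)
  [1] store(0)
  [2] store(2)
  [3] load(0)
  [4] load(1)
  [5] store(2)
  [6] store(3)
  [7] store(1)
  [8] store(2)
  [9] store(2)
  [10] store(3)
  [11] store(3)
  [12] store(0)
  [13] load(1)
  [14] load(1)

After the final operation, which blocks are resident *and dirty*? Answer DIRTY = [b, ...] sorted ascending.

  0 | W B3 → L1 miss [D]
  1 | W B0 → L0 miss [D]
  2 | W B2 → L0 miss wb→B0 [D]
  3 | R B0 → L0 miss wb→B2 [-]
  4 | R B1 → L1 miss wb→B3 [-]
  5 | W B2 → L0 miss [D]
  6 | W B3 → L1 miss [D]
  7 | W B1 → L1 miss wb→B3 [D]
  8 | W B2 → L0 hit [D]
  9 | W B2 → L0 hit [D]
  10 | W B3 → L1 miss wb→B1 [D]
  11 | W B3 → L1 hit [D]
  12 | W B0 → L0 miss wb→B2 [D]
  13 | R B1 → L1 miss wb→B3 [-]
  14 | R B1 → L1 hit [-]

DIRTY = [0]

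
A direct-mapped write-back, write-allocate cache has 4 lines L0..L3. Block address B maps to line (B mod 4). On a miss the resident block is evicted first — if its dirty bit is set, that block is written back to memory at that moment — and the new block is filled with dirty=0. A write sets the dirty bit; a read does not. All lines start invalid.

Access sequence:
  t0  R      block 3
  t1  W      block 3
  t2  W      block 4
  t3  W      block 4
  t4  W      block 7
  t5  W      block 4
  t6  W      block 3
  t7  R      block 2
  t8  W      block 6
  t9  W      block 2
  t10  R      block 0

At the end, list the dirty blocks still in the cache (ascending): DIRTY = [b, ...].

  0 | R B3 → L3 miss [-]
  1 | W B3 → L3 hit [D]
  2 | W B4 → L0 miss [D]
  3 | W B4 → L0 hit [D]
  4 | W B7 → L3 miss wb→B3 [D]
  5 | W B4 → L0 hit [D]
  6 | W B3 → L3 miss wb→B7 [D]
  7 | R B2 → L2 miss [-]
  8 | W B6 → L2 miss [D]
  9 | W B2 → L2 miss wb→B6 [D]
  10 | R B0 → L0 miss wb→B4 [-]

DIRTY = [2, 3]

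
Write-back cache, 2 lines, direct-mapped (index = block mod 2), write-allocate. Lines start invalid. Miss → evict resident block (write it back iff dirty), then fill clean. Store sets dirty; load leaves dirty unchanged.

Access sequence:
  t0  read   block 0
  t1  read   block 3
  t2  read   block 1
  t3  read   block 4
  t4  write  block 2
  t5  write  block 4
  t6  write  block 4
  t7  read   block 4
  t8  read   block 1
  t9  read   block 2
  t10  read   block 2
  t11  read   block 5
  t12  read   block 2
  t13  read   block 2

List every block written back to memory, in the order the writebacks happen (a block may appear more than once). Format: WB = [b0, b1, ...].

WB = [2, 4]

0: R B0 -> L0 miss  d=-]
1: R B3 -> L1 miss  d=-]
2: R B1 -> L1 miss  d=-]
3: R B4 -> L0 miss  d=-]
4: W B2 -> L0 miss  d=D]
5: W B4 -> L0 miss wb->B2  d=D]
6: W B4 -> L0 hit  d=D]
7: R B4 -> L0 hit  d=D]
8: R B1 -> L1 hit  d=-]
9: R B2 -> L0 miss wb->B4  d=-]
10: R B2 -> L0 hit  d=-]
11: R B5 -> L1 miss  d=-]
12: R B2 -> L0 hit  d=-]
13: R B2 -> L0 hit  d=-]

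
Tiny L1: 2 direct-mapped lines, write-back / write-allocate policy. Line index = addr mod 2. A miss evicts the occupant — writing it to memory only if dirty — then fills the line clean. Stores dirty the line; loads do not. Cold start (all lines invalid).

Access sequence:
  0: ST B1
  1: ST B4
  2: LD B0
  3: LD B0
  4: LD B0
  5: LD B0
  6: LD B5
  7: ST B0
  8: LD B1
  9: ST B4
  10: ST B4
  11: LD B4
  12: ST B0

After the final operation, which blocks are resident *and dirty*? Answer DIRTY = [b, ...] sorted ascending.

DIRTY = [0]

0: W B1 → L1 miss [D]
1: W B4 → L0 miss [D]
2: R B0 → L0 miss wb→B4 [-]
3: R B0 → L0 hit [-]
4: R B0 → L0 hit [-]
5: R B0 → L0 hit [-]
6: R B5 → L1 miss wb→B1 [-]
7: W B0 → L0 hit [D]
8: R B1 → L1 miss [-]
9: W B4 → L0 miss wb→B0 [D]
10: W B4 → L0 hit [D]
11: R B4 → L0 hit [D]
12: W B0 → L0 miss wb→B4 [D]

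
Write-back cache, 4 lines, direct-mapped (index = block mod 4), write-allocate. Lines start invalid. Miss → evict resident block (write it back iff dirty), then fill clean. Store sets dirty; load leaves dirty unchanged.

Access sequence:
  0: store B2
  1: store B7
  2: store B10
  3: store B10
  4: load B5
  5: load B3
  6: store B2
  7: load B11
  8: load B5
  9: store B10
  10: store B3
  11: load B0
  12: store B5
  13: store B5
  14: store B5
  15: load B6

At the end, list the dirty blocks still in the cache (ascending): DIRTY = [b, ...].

DIRTY = [3, 5]

0: W B2 -> L2 miss  d=D]
1: W B7 -> L3 miss  d=D]
2: W B10 -> L2 miss wb->B2  d=D]
3: W B10 -> L2 hit  d=D]
4: R B5 -> L1 miss  d=-]
5: R B3 -> L3 miss wb->B7  d=-]
6: W B2 -> L2 miss wb->B10  d=D]
7: R B11 -> L3 miss  d=-]
8: R B5 -> L1 hit  d=-]
9: W B10 -> L2 miss wb->B2  d=D]
10: W B3 -> L3 miss  d=D]
11: R B0 -> L0 miss  d=-]
12: W B5 -> L1 hit  d=D]
13: W B5 -> L1 hit  d=D]
14: W B5 -> L1 hit  d=D]
15: R B6 -> L2 miss wb->B10  d=-]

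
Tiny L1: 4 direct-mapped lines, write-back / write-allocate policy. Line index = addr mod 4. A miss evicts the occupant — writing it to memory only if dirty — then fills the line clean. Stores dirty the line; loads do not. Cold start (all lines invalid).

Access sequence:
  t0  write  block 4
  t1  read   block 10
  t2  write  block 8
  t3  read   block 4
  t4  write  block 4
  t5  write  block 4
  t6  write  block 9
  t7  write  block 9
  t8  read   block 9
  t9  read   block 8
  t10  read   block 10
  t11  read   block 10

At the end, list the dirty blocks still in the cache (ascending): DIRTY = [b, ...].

DIRTY = [9]

  0 | W B4 → L0 miss [D]
  1 | R B10 → L2 miss [-]
  2 | W B8 → L0 miss wb→B4 [D]
  3 | R B4 → L0 miss wb→B8 [-]
  4 | W B4 → L0 hit [D]
  5 | W B4 → L0 hit [D]
  6 | W B9 → L1 miss [D]
  7 | W B9 → L1 hit [D]
  8 | R B9 → L1 hit [D]
  9 | R B8 → L0 miss wb→B4 [-]
  10 | R B10 → L2 hit [-]
  11 | R B10 → L2 hit [-]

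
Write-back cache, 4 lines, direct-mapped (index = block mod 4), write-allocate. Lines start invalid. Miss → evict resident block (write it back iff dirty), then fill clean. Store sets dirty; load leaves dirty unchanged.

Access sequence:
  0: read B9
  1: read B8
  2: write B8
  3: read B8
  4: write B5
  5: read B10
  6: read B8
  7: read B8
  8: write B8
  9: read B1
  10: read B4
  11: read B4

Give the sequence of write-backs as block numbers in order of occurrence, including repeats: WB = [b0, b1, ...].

WB = [5, 8]

0: R B9 -> L1 miss  d=-]
1: R B8 -> L0 miss  d=-]
2: W B8 -> L0 hit  d=D]
3: R B8 -> L0 hit  d=D]
4: W B5 -> L1 miss  d=D]
5: R B10 -> L2 miss  d=-]
6: R B8 -> L0 hit  d=D]
7: R B8 -> L0 hit  d=D]
8: W B8 -> L0 hit  d=D]
9: R B1 -> L1 miss wb->B5  d=-]
10: R B4 -> L0 miss wb->B8  d=-]
11: R B4 -> L0 hit  d=-]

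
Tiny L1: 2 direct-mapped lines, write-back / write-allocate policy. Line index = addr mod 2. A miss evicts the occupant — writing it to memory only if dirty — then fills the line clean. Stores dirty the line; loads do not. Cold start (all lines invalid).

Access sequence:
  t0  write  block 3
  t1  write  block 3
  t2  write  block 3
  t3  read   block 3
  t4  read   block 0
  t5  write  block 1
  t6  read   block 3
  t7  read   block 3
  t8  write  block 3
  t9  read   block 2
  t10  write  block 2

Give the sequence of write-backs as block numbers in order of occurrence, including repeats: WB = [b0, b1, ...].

WB = [3, 1]

0: W B3 -> L1 miss  d=D]
1: W B3 -> L1 hit  d=D]
2: W B3 -> L1 hit  d=D]
3: R B3 -> L1 hit  d=D]
4: R B0 -> L0 miss  d=-]
5: W B1 -> L1 miss wb->B3  d=D]
6: R B3 -> L1 miss wb->B1  d=-]
7: R B3 -> L1 hit  d=-]
8: W B3 -> L1 hit  d=D]
9: R B2 -> L0 miss  d=-]
10: W B2 -> L0 hit  d=D]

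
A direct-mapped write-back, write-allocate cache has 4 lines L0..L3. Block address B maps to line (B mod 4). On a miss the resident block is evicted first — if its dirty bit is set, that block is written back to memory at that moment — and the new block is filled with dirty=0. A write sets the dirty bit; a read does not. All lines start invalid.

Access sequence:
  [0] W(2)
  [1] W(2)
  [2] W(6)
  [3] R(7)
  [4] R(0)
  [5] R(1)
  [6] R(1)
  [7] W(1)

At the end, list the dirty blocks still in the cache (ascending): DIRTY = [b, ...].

0: W B2 → L2 miss [D]
1: W B2 → L2 hit [D]
2: W B6 → L2 miss wb→B2 [D]
3: R B7 → L3 miss [-]
4: R B0 → L0 miss [-]
5: R B1 → L1 miss [-]
6: R B1 → L1 hit [-]
7: W B1 → L1 hit [D]

DIRTY = [1, 6]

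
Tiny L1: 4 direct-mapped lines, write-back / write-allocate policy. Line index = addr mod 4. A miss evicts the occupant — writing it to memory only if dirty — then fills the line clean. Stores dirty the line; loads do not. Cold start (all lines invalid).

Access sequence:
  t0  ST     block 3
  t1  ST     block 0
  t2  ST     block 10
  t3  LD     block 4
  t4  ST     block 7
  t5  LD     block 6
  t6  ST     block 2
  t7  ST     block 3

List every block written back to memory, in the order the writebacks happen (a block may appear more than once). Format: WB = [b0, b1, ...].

0: W B3 -> L3 miss  d=D]
1: W B0 -> L0 miss  d=D]
2: W B10 -> L2 miss  d=D]
3: R B4 -> L0 miss wb->B0  d=-]
4: W B7 -> L3 miss wb->B3  d=D]
5: R B6 -> L2 miss wb->B10  d=-]
6: W B2 -> L2 miss  d=D]
7: W B3 -> L3 miss wb->B7  d=D]

WB = [0, 3, 10, 7]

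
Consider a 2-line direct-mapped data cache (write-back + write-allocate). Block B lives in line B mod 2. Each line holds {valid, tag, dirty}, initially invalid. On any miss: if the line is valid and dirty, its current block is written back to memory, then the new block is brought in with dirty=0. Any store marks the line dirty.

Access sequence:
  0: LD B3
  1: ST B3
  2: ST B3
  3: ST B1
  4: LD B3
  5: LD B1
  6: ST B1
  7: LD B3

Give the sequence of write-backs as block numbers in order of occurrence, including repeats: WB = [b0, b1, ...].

WB = [3, 1, 1]

0: R B3 → L1 miss [-]
1: W B3 → L1 hit [D]
2: W B3 → L1 hit [D]
3: W B1 → L1 miss wb→B3 [D]
4: R B3 → L1 miss wb→B1 [-]
5: R B1 → L1 miss [-]
6: W B1 → L1 hit [D]
7: R B3 → L1 miss wb→B1 [-]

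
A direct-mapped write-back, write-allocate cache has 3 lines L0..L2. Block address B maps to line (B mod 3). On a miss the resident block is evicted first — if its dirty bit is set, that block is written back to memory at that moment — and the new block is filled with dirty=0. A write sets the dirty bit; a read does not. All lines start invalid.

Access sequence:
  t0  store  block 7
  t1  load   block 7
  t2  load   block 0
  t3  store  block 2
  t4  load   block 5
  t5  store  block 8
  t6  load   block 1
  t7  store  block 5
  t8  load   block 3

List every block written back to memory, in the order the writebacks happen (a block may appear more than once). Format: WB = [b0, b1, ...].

WB = [2, 7, 8]

  0 | W B7 → L1 miss [D]
  1 | R B7 → L1 hit [D]
  2 | R B0 → L0 miss [-]
  3 | W B2 → L2 miss [D]
  4 | R B5 → L2 miss wb→B2 [-]
  5 | W B8 → L2 miss [D]
  6 | R B1 → L1 miss wb→B7 [-]
  7 | W B5 → L2 miss wb→B8 [D]
  8 | R B3 → L0 miss [-]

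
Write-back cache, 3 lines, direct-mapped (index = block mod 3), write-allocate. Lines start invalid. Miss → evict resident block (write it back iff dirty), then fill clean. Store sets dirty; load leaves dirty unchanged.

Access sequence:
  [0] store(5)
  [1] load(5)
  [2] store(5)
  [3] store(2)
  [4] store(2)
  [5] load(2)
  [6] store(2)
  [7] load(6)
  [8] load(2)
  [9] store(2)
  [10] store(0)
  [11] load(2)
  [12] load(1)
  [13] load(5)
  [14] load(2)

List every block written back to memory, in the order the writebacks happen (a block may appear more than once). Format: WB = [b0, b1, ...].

WB = [5, 2]

  0 | W B5 → L2 miss [D]
  1 | R B5 → L2 hit [D]
  2 | W B5 → L2 hit [D]
  3 | W B2 → L2 miss wb→B5 [D]
  4 | W B2 → L2 hit [D]
  5 | R B2 → L2 hit [D]
  6 | W B2 → L2 hit [D]
  7 | R B6 → L0 miss [-]
  8 | R B2 → L2 hit [D]
  9 | W B2 → L2 hit [D]
  10 | W B0 → L0 miss [D]
  11 | R B2 → L2 hit [D]
  12 | R B1 → L1 miss [-]
  13 | R B5 → L2 miss wb→B2 [-]
  14 | R B2 → L2 miss [-]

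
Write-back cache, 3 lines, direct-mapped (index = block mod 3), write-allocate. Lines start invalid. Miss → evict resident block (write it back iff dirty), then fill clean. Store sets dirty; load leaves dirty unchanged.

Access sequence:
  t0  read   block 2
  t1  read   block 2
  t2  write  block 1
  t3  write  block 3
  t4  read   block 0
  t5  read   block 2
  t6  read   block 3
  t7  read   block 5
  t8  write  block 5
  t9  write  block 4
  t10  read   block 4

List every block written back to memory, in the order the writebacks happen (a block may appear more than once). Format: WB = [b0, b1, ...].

WB = [3, 1]

0: R B2 → L2 miss [-]
1: R B2 → L2 hit [-]
2: W B1 → L1 miss [D]
3: W B3 → L0 miss [D]
4: R B0 → L0 miss wb→B3 [-]
5: R B2 → L2 hit [-]
6: R B3 → L0 miss [-]
7: R B5 → L2 miss [-]
8: W B5 → L2 hit [D]
9: W B4 → L1 miss wb→B1 [D]
10: R B4 → L1 hit [D]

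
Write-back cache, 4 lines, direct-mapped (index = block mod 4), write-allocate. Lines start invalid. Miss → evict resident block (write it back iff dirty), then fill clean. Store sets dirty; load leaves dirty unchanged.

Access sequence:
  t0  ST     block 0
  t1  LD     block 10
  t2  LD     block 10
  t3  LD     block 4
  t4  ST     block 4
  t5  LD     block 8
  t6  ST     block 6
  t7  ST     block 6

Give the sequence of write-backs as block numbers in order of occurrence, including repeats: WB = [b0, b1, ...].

WB = [0, 4]

  0 | W B0 → L0 miss [D]
  1 | R B10 → L2 miss [-]
  2 | R B10 → L2 hit [-]
  3 | R B4 → L0 miss wb→B0 [-]
  4 | W B4 → L0 hit [D]
  5 | R B8 → L0 miss wb→B4 [-]
  6 | W B6 → L2 miss [D]
  7 | W B6 → L2 hit [D]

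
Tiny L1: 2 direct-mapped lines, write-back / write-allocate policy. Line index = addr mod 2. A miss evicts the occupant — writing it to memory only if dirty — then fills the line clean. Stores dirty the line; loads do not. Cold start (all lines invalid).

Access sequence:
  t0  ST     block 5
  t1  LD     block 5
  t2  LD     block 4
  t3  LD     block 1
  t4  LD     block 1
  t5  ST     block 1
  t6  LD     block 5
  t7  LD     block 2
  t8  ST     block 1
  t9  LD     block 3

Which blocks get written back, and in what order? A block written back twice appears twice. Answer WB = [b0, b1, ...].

  0 | W B5 → L1 miss [D]
  1 | R B5 → L1 hit [D]
  2 | R B4 → L0 miss [-]
  3 | R B1 → L1 miss wb→B5 [-]
  4 | R B1 → L1 hit [-]
  5 | W B1 → L1 hit [D]
  6 | R B5 → L1 miss wb→B1 [-]
  7 | R B2 → L0 miss [-]
  8 | W B1 → L1 miss [D]
  9 | R B3 → L1 miss wb→B1 [-]

WB = [5, 1, 1]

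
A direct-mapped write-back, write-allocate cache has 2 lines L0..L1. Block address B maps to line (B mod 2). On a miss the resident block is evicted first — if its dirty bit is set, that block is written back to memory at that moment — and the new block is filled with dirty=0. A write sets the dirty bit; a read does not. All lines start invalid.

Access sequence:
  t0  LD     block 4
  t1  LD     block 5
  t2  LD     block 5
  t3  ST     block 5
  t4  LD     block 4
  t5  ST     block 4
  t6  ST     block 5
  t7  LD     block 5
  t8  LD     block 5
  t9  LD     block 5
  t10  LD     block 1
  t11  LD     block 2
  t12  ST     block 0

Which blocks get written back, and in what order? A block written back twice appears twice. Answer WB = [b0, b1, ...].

WB = [5, 4]

  0 | R B4 → L0 miss [-]
  1 | R B5 → L1 miss [-]
  2 | R B5 → L1 hit [-]
  3 | W B5 → L1 hit [D]
  4 | R B4 → L0 hit [-]
  5 | W B4 → L0 hit [D]
  6 | W B5 → L1 hit [D]
  7 | R B5 → L1 hit [D]
  8 | R B5 → L1 hit [D]
  9 | R B5 → L1 hit [D]
  10 | R B1 → L1 miss wb→B5 [-]
  11 | R B2 → L0 miss wb→B4 [-]
  12 | W B0 → L0 miss [D]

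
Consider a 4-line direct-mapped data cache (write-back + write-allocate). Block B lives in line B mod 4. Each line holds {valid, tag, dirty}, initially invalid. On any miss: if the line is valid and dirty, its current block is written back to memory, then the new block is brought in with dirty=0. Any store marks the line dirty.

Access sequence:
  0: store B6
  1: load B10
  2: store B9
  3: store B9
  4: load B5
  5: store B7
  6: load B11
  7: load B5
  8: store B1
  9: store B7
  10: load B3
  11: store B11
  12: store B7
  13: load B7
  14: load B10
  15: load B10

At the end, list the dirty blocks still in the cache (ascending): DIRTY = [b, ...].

DIRTY = [1, 7]

0: W B6 -> L2 miss  d=D]
1: R B10 -> L2 miss wb->B6  d=-]
2: W B9 -> L1 miss  d=D]
3: W B9 -> L1 hit  d=D]
4: R B5 -> L1 miss wb->B9  d=-]
5: W B7 -> L3 miss  d=D]
6: R B11 -> L3 miss wb->B7  d=-]
7: R B5 -> L1 hit  d=-]
8: W B1 -> L1 miss  d=D]
9: W B7 -> L3 miss  d=D]
10: R B3 -> L3 miss wb->B7  d=-]
11: W B11 -> L3 miss  d=D]
12: W B7 -> L3 miss wb->B11  d=D]
13: R B7 -> L3 hit  d=D]
14: R B10 -> L2 hit  d=-]
15: R B10 -> L2 hit  d=-]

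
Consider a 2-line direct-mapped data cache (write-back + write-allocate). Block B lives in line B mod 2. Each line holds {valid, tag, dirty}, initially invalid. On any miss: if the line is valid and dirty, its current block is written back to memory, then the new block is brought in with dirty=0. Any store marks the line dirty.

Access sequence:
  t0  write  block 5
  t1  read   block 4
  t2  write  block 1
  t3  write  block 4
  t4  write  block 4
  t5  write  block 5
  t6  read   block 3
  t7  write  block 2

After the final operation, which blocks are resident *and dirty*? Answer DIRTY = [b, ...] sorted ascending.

  0 | W B5 → L1 miss [D]
  1 | R B4 → L0 miss [-]
  2 | W B1 → L1 miss wb→B5 [D]
  3 | W B4 → L0 hit [D]
  4 | W B4 → L0 hit [D]
  5 | W B5 → L1 miss wb→B1 [D]
  6 | R B3 → L1 miss wb→B5 [-]
  7 | W B2 → L0 miss wb→B4 [D]

DIRTY = [2]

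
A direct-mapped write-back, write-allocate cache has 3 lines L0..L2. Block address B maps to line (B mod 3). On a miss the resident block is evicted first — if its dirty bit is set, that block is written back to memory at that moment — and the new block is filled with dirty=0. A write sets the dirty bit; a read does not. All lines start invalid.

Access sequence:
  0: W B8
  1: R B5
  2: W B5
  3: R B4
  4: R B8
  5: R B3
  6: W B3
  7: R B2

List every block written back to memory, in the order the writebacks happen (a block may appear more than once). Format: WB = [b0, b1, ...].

WB = [8, 5]

0: W B8 -> L2 miss  d=D]
1: R B5 -> L2 miss wb->B8  d=-]
2: W B5 -> L2 hit  d=D]
3: R B4 -> L1 miss  d=-]
4: R B8 -> L2 miss wb->B5  d=-]
5: R B3 -> L0 miss  d=-]
6: W B3 -> L0 hit  d=D]
7: R B2 -> L2 miss  d=-]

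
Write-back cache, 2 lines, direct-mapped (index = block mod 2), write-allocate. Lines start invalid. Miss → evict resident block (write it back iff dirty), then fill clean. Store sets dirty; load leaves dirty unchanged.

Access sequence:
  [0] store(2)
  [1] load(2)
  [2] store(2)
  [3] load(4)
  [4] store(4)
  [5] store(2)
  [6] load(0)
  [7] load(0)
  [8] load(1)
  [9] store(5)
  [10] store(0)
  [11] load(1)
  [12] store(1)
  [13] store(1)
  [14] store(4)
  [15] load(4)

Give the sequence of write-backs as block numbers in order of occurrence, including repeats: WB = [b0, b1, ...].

0: W B2 -> L0 miss  d=D]
1: R B2 -> L0 hit  d=D]
2: W B2 -> L0 hit  d=D]
3: R B4 -> L0 miss wb->B2  d=-]
4: W B4 -> L0 hit  d=D]
5: W B2 -> L0 miss wb->B4  d=D]
6: R B0 -> L0 miss wb->B2  d=-]
7: R B0 -> L0 hit  d=-]
8: R B1 -> L1 miss  d=-]
9: W B5 -> L1 miss  d=D]
10: W B0 -> L0 hit  d=D]
11: R B1 -> L1 miss wb->B5  d=-]
12: W B1 -> L1 hit  d=D]
13: W B1 -> L1 hit  d=D]
14: W B4 -> L0 miss wb->B0  d=D]
15: R B4 -> L0 hit  d=D]

WB = [2, 4, 2, 5, 0]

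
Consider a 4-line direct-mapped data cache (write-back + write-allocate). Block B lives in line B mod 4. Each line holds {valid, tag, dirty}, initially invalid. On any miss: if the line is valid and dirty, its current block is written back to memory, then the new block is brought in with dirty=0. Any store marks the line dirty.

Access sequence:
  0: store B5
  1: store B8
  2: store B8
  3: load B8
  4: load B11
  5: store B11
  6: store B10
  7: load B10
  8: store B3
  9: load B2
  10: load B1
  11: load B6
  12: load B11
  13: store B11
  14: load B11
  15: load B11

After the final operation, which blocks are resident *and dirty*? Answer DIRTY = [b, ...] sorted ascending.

  0 | W B5 → L1 miss [D]
  1 | W B8 → L0 miss [D]
  2 | W B8 → L0 hit [D]
  3 | R B8 → L0 hit [D]
  4 | R B11 → L3 miss [-]
  5 | W B11 → L3 hit [D]
  6 | W B10 → L2 miss [D]
  7 | R B10 → L2 hit [D]
  8 | W B3 → L3 miss wb→B11 [D]
  9 | R B2 → L2 miss wb→B10 [-]
  10 | R B1 → L1 miss wb→B5 [-]
  11 | R B6 → L2 miss [-]
  12 | R B11 → L3 miss wb→B3 [-]
  13 | W B11 → L3 hit [D]
  14 | R B11 → L3 hit [D]
  15 | R B11 → L3 hit [D]

DIRTY = [8, 11]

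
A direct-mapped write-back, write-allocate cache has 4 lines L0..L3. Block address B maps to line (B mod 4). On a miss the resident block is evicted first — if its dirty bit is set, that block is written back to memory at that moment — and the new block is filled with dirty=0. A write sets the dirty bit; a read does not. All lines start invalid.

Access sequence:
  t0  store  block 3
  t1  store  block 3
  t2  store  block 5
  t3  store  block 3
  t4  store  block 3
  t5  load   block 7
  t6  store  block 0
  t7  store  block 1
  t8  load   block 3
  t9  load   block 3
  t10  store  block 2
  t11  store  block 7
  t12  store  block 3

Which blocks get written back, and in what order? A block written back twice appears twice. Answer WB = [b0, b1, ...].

WB = [3, 5, 7]

0: W B3 -> L3 miss  d=D]
1: W B3 -> L3 hit  d=D]
2: W B5 -> L1 miss  d=D]
3: W B3 -> L3 hit  d=D]
4: W B3 -> L3 hit  d=D]
5: R B7 -> L3 miss wb->B3  d=-]
6: W B0 -> L0 miss  d=D]
7: W B1 -> L1 miss wb->B5  d=D]
8: R B3 -> L3 miss  d=-]
9: R B3 -> L3 hit  d=-]
10: W B2 -> L2 miss  d=D]
11: W B7 -> L3 miss  d=D]
12: W B3 -> L3 miss wb->B7  d=D]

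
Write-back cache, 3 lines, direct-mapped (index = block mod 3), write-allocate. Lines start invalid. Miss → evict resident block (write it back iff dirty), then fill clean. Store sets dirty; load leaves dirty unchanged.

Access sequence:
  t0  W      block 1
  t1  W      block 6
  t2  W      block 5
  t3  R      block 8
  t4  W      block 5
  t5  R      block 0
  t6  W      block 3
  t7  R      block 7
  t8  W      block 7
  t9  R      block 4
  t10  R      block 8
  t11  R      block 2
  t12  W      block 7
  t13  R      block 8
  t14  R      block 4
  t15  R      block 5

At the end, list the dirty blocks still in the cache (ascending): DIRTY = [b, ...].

0: W B1 -> L1 miss  d=D]
1: W B6 -> L0 miss  d=D]
2: W B5 -> L2 miss  d=D]
3: R B8 -> L2 miss wb->B5  d=-]
4: W B5 -> L2 miss  d=D]
5: R B0 -> L0 miss wb->B6  d=-]
6: W B3 -> L0 miss  d=D]
7: R B7 -> L1 miss wb->B1  d=-]
8: W B7 -> L1 hit  d=D]
9: R B4 -> L1 miss wb->B7  d=-]
10: R B8 -> L2 miss wb->B5  d=-]
11: R B2 -> L2 miss  d=-]
12: W B7 -> L1 miss  d=D]
13: R B8 -> L2 miss  d=-]
14: R B4 -> L1 miss wb->B7  d=-]
15: R B5 -> L2 miss  d=-]

DIRTY = [3]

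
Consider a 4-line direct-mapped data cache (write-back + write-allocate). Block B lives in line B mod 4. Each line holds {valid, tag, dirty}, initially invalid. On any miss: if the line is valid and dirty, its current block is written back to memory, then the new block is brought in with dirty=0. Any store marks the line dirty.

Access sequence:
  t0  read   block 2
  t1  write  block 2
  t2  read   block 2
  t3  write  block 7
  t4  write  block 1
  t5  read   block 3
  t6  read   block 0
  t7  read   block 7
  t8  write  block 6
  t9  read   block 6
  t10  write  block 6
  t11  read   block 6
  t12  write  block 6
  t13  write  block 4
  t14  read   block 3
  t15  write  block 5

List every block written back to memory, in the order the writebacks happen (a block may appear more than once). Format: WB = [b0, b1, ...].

0: R B2 -> L2 miss  d=-]
1: W B2 -> L2 hit  d=D]
2: R B2 -> L2 hit  d=D]
3: W B7 -> L3 miss  d=D]
4: W B1 -> L1 miss  d=D]
5: R B3 -> L3 miss wb->B7  d=-]
6: R B0 -> L0 miss  d=-]
7: R B7 -> L3 miss  d=-]
8: W B6 -> L2 miss wb->B2  d=D]
9: R B6 -> L2 hit  d=D]
10: W B6 -> L2 hit  d=D]
11: R B6 -> L2 hit  d=D]
12: W B6 -> L2 hit  d=D]
13: W B4 -> L0 miss  d=D]
14: R B3 -> L3 miss  d=-]
15: W B5 -> L1 miss wb->B1  d=D]

WB = [7, 2, 1]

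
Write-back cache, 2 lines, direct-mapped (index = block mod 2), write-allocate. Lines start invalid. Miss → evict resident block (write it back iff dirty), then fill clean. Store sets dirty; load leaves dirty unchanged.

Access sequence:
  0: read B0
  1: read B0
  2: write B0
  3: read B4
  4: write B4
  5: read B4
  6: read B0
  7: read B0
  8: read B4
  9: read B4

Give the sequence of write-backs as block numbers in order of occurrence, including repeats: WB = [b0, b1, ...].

WB = [0, 4]

  0 | R B0 → L0 miss [-]
  1 | R B0 → L0 hit [-]
  2 | W B0 → L0 hit [D]
  3 | R B4 → L0 miss wb→B0 [-]
  4 | W B4 → L0 hit [D]
  5 | R B4 → L0 hit [D]
  6 | R B0 → L0 miss wb→B4 [-]
  7 | R B0 → L0 hit [-]
  8 | R B4 → L0 miss [-]
  9 | R B4 → L0 hit [-]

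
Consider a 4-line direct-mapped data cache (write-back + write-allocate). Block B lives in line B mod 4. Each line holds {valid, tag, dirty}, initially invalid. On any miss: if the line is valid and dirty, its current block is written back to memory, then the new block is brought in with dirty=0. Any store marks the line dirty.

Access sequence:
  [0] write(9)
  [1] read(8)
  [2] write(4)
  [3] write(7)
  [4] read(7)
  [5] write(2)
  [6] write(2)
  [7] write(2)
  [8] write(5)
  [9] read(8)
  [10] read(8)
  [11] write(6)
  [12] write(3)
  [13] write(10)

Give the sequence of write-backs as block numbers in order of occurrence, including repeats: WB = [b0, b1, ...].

0: W B9 → L1 miss [D]
1: R B8 → L0 miss [-]
2: W B4 → L0 miss [D]
3: W B7 → L3 miss [D]
4: R B7 → L3 hit [D]
5: W B2 → L2 miss [D]
6: W B2 → L2 hit [D]
7: W B2 → L2 hit [D]
8: W B5 → L1 miss wb→B9 [D]
9: R B8 → L0 miss wb→B4 [-]
10: R B8 → L0 hit [-]
11: W B6 → L2 miss wb→B2 [D]
12: W B3 → L3 miss wb→B7 [D]
13: W B10 → L2 miss wb→B6 [D]

WB = [9, 4, 2, 7, 6]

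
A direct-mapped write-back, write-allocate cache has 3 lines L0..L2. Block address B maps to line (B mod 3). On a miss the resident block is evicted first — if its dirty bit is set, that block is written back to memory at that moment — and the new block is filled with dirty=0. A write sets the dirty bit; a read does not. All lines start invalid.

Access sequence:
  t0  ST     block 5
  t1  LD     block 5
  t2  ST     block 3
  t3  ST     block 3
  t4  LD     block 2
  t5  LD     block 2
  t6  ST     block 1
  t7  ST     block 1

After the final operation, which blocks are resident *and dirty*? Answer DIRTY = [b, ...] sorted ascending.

DIRTY = [1, 3]

0: W B5 -> L2 miss  d=D]
1: R B5 -> L2 hit  d=D]
2: W B3 -> L0 miss  d=D]
3: W B3 -> L0 hit  d=D]
4: R B2 -> L2 miss wb->B5  d=-]
5: R B2 -> L2 hit  d=-]
6: W B1 -> L1 miss  d=D]
7: W B1 -> L1 hit  d=D]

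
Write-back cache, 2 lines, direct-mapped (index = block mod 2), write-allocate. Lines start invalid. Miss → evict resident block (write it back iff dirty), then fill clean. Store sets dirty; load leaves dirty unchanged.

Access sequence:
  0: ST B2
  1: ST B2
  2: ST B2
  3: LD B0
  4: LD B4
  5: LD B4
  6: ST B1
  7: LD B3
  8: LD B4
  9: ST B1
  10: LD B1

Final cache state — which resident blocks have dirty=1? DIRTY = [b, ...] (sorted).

DIRTY = [1]

0: W B2 → L0 miss [D]
1: W B2 → L0 hit [D]
2: W B2 → L0 hit [D]
3: R B0 → L0 miss wb→B2 [-]
4: R B4 → L0 miss [-]
5: R B4 → L0 hit [-]
6: W B1 → L1 miss [D]
7: R B3 → L1 miss wb→B1 [-]
8: R B4 → L0 hit [-]
9: W B1 → L1 miss [D]
10: R B1 → L1 hit [D]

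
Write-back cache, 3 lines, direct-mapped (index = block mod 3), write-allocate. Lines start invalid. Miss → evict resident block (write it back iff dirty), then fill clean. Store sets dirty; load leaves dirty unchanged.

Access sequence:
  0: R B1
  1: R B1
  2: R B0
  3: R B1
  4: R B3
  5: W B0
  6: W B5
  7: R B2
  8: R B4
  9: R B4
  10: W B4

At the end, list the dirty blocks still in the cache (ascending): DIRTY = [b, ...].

DIRTY = [0, 4]

  0 | R B1 → L1 miss [-]
  1 | R B1 → L1 hit [-]
  2 | R B0 → L0 miss [-]
  3 | R B1 → L1 hit [-]
  4 | R B3 → L0 miss [-]
  5 | W B0 → L0 miss [D]
  6 | W B5 → L2 miss [D]
  7 | R B2 → L2 miss wb→B5 [-]
  8 | R B4 → L1 miss [-]
  9 | R B4 → L1 hit [-]
  10 | W B4 → L1 hit [D]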